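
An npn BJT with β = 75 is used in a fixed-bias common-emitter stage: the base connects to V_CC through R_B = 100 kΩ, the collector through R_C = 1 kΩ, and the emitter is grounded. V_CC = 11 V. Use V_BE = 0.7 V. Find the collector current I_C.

I_C ≈ 7.7 mA

Base loop: V_CC = I_B·R_B + V_BE, so I_B = (11 − 0.7)/100 kΩ = 0.103 mA.
In the active region I_C = β·I_B = 75 × 0.103 = 7.73 mA.
Collector loop: V_CE = V_CC − I_C·R_C = 11 − 7.73×1 = 3.27 V.
Since V_CE = 3.27 V > V_CE(sat) ≈ 0.2 V, the transistor is in the active region as assumed.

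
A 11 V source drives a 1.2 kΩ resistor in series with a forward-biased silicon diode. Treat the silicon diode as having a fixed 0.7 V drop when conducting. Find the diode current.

KVL around the loop: 11 = V_D + I·R = 0.7 + I × 1.2 kΩ.
So I = (11 − 0.7) / 1.2 kΩ = 10.3 / 1.2 = 8.58 mA.

I ≈ 8.6 mA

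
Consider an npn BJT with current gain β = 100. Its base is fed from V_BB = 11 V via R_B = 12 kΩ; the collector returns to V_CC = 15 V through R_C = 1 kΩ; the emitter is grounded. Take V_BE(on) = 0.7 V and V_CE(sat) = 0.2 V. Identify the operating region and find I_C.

Assume active: I_B = (11 − 0.7)/12 = 0.858 mA, giving I_C = β·I_B = 85.8 mA.
But then V_CE = 15 − 85.8×1 = -70.8 V < V_CE(sat) = 0.2 V — impossible in the active region.
So the transistor is saturated. With V_CE = 0.2 V, I_C = (V_CC − 0.2)/R_C = 14.8/1 = 14.8 mA.
Check: β·I_B = 85.8 mA > I_C = 14.8 mA, confirming saturation.

saturation; I_C ≈ 15 mA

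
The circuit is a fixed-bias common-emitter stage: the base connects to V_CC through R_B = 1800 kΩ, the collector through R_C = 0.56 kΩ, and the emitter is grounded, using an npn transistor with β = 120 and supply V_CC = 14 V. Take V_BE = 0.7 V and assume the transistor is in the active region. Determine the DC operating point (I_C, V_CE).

I_C ≈ 0.89 mA, V_CE ≈ 14 V

Base loop: V_CC = I_B·R_B + V_BE, so I_B = (14 − 0.7)/1800 kΩ = 0.00739 mA.
In the active region I_C = β·I_B = 120 × 0.00739 = 0.887 mA.
Collector loop: V_CE = V_CC − I_C·R_C = 14 − 0.887×0.56 = 13.5 V.
Since V_CE = 13.5 V > V_CE(sat) ≈ 0.2 V, the transistor is in the active region as assumed.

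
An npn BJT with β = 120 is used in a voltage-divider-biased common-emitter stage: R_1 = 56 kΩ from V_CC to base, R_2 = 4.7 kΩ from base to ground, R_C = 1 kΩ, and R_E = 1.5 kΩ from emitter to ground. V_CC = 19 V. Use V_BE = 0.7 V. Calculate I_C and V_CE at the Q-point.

I_C ≈ 0.5 mA, V_CE ≈ 18 V

Thevenize the base divider: V_Th = V_CC·R_2/(R_1+R_2) = 19×4.7/60.7 = 1.47 V, R_Th = R_1‖R_2 = 4.34 kΩ.
Base-emitter loop: V_Th = I_B·R_Th + V_BE + (β+1)I_B·R_E, so I_B = (1.47 − 0.7) / (4.34 + 121×1.5) = 0.00415 mA.
I_C = β·I_B = 120×0.00415 = 0.498 mA, and I_E = (β+1)I_B = 0.502 mA.
V_CE = V_CC − I_C·R_C − I_E·R_E = 19 − 0.498×1 − 0.502×1.5 = 17.7 V.
V_CE = 17.7 V > 0.2 V confirms active-region operation.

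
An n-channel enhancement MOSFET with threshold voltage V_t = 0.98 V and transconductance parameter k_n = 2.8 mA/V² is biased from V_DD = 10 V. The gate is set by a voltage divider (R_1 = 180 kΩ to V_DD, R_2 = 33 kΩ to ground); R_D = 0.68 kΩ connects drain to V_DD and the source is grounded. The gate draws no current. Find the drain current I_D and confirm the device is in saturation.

V_G = V_DD·R_2/(R_1+R_2) = 10×33/213 = 1.55 V. With the source grounded, V_GS = V_G = 1.55 V.
Assume saturation: I_D = (k_n/2)(V_GS − V_t)² = (2.8/2)×(1.55 − 0.98)² = 1.4×0.569² = 0.454 mA.
V_DS = V_DD − I_D·R_D = 10 − 0.454×0.68 = 9.69 V.
Saturation requires V_DS ≥ V_GS − V_t = 0.569 V; 9.69 ≥ 0.569 ✓.

I_D ≈ 0.45 mA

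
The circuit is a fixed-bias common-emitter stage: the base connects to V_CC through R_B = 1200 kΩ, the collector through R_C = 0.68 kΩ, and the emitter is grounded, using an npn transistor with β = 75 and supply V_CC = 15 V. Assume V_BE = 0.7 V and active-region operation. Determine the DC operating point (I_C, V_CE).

I_C ≈ 0.89 mA, V_CE ≈ 14 V

Base loop: V_CC = I_B·R_B + V_BE, so I_B = (15 − 0.7)/1200 kΩ = 0.0119 mA.
In the active region I_C = β·I_B = 75 × 0.0119 = 0.894 mA.
Collector loop: V_CE = V_CC − I_C·R_C = 15 − 0.894×0.68 = 14.4 V.
Since V_CE = 14.4 V > V_CE(sat) ≈ 0.2 V, the transistor is in the active region as assumed.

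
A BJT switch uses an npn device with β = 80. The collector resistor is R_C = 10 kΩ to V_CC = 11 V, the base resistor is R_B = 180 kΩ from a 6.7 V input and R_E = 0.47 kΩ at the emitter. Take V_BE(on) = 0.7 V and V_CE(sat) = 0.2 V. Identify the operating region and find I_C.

saturation; I_C ≈ 1 mA

Assume active: I_B = (6.7 − 0.7)/(180 + 81×0.47) = 0.0275 mA, I_C = β·I_B = 2.2 mA.
Then V_CE = 11 − 2.2×10 − 2.23×0.47 = -12.1 V < 0.2 V — the active assumption fails.
Re-solve with V_CE = 0.2 V. KCL at the emitter: V_E/R_E = (V_BB−0.7−V_E)/R_B + (V_CC−0.2−V_E)/R_C, giving V_E = 0.499 V.
I_C = (V_CC − 0.2 − V_E)/R_C = (10.8 − 0.499)/10 = 1.03 mA.
Check: I_B = (6 − 0.499)/180 = 0.0306 mA, and β·I_B = 2.45 mA > I_C, confirming saturation.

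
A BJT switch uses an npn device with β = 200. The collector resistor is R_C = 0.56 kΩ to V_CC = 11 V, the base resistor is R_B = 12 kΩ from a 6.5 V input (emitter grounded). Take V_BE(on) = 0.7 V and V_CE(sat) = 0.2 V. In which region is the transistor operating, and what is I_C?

saturation; I_C ≈ 19 mA

Assume active: I_B = (6.5 − 0.7)/12 = 0.483 mA, giving I_C = β·I_B = 96.7 mA.
But then V_CE = 11 − 96.7×0.56 = -43.1 V < V_CE(sat) = 0.2 V — impossible in the active region.
So the transistor is saturated. With V_CE = 0.2 V, I_C = (V_CC − 0.2)/R_C = 10.8/0.56 = 19.3 mA.
Check: β·I_B = 96.7 mA > I_C = 19.3 mA, confirming saturation.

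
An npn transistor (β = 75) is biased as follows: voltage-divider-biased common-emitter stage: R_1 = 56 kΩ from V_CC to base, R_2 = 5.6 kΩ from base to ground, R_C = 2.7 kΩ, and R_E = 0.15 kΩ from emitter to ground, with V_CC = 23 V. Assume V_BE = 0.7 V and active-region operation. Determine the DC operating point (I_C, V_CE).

I_C ≈ 6.3 mA, V_CE ≈ 5 V

Thevenize the base divider: V_Th = V_CC·R_2/(R_1+R_2) = 23×5.6/61.6 = 2.09 V, R_Th = R_1‖R_2 = 5.09 kΩ.
Base-emitter loop: V_Th = I_B·R_Th + V_BE + (β+1)I_B·R_E, so I_B = (2.09 − 0.7) / (5.09 + 76×0.15) = 0.0843 mA.
I_C = β·I_B = 75×0.0843 = 6.33 mA, and I_E = (β+1)I_B = 6.41 mA.
V_CE = V_CC − I_C·R_C − I_E·R_E = 23 − 6.33×2.7 − 6.41×0.15 = 4.96 V.
V_CE = 4.96 V > 0.2 V confirms active-region operation.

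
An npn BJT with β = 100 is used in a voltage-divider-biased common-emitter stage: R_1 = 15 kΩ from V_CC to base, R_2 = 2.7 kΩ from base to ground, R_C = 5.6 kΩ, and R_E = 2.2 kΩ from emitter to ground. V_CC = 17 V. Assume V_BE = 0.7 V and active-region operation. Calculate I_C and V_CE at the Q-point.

Thevenize the base divider: V_Th = V_CC·R_2/(R_1+R_2) = 17×2.7/17.7 = 2.59 V, R_Th = R_1‖R_2 = 2.29 kΩ.
Base-emitter loop: V_Th = I_B·R_Th + V_BE + (β+1)I_B·R_E, so I_B = (2.59 − 0.7) / (2.29 + 101×2.2) = 0.00843 mA.
I_C = β·I_B = 100×0.00843 = 0.843 mA, and I_E = (β+1)I_B = 0.852 mA.
V_CE = V_CC − I_C·R_C − I_E·R_E = 17 − 0.843×5.6 − 0.852×2.2 = 10.4 V.
V_CE = 10.4 V > 0.2 V confirms active-region operation.

I_C ≈ 0.84 mA, V_CE ≈ 10 V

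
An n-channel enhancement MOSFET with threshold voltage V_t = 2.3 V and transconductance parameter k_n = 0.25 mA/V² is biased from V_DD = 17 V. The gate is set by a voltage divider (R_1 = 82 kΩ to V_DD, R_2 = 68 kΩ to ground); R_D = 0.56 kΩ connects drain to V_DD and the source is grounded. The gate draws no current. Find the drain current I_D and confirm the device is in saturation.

V_G = V_DD·R_2/(R_1+R_2) = 17×68/150 = 7.71 V. With the source grounded, V_GS = V_G = 7.71 V.
Assume saturation: I_D = (k_n/2)(V_GS − V_t)² = (0.25/2)×(7.71 − 2.3)² = 0.125×5.41² = 3.65 mA.
V_DS = V_DD − I_D·R_D = 17 − 3.65×0.56 = 15 V.
Saturation requires V_DS ≥ V_GS − V_t = 5.41 V; 15 ≥ 5.41 ✓.

I_D ≈ 3.7 mA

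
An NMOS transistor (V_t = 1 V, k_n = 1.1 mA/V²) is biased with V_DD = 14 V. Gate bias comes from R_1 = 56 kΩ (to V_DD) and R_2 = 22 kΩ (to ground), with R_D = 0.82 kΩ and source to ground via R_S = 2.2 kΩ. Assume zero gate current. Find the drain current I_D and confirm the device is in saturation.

I_D ≈ 0.79 mA

V_G = V_DD·R_2/(R_1+R_2) = 14×22/78 = 3.95 V.
Assume saturation: I_D = (k_n/2)(V_GS − V_t)² with V_GS = V_G − I_D·R_S = 3.95 − 2.2·I_D.
Substituting gives 2.66·I_D² − 8.14·I_D + 4.78 = 0, with roots I_D = 0.794 or 2.26 mA.
The root I_D = 2.26 mA gives V_GS = -1.03 V ≤ V_t, so take I_D = 0.794 mA.
Then V_GS = 2.2 V and V_DS = V_DD − I_D(R_D+R_S) = 14 − 0.794×3.02 = 11.6 V.
Saturation requires V_DS ≥ V_GS − V_t = 1.2 V; 11.6 ≥ 1.2 ✓.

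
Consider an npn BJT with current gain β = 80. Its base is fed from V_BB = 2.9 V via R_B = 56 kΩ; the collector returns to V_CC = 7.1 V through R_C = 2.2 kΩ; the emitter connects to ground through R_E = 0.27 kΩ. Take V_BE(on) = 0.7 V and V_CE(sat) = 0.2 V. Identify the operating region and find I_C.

Assume active. Base-emitter loop: I_B = (V_BB − V_BE)/(R_B + (β+1)R_E) = (2.9 − 0.7)/(56 + 81×0.27) = 0.0283 mA.
I_C = β·I_B = 80×0.0283 = 2.26 mA.
V_CE = V_CC − I_C·R_C − I_E·R_E = 7.1 − 2.26×2.2 − 2.29×0.27 = 1.51 V > V_CE(sat), so the active-region assumption holds.

active; I_C ≈ 2.3 mA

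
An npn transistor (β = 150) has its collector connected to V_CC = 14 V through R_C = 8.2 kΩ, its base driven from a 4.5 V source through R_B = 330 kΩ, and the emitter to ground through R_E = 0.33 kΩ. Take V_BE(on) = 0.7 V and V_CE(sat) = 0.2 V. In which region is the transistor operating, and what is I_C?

active; I_C ≈ 1.5 mA

Assume active. Base-emitter loop: I_B = (V_BB − V_BE)/(R_B + (β+1)R_E) = (4.5 − 0.7)/(330 + 151×0.33) = 0.01 mA.
I_C = β·I_B = 150×0.01 = 1.5 mA.
V_CE = V_CC − I_C·R_C − I_E·R_E = 14 − 1.5×8.2 − 1.51×0.33 = 1.2 V > V_CE(sat), so the active-region assumption holds.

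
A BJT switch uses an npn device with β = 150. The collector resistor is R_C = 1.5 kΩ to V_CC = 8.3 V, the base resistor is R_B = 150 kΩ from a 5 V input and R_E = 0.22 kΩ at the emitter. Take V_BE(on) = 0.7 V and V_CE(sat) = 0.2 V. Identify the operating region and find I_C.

Assume active. Base-emitter loop: I_B = (V_BB − V_BE)/(R_B + (β+1)R_E) = (5 − 0.7)/(150 + 151×0.22) = 0.0235 mA.
I_C = β·I_B = 150×0.0235 = 3.52 mA.
V_CE = V_CC − I_C·R_C − I_E·R_E = 8.3 − 3.52×1.5 − 3.54×0.22 = 2.24 V > V_CE(sat), so the active-region assumption holds.

active; I_C ≈ 3.5 mA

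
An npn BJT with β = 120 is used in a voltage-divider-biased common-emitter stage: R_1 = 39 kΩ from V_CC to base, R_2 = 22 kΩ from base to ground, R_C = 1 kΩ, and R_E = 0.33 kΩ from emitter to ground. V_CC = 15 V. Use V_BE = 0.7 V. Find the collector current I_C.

Thevenize the base divider: V_Th = V_CC·R_2/(R_1+R_2) = 15×22/61 = 5.41 V, R_Th = R_1‖R_2 = 14.1 kΩ.
Base-emitter loop: V_Th = I_B·R_Th + V_BE + (β+1)I_B·R_E, so I_B = (5.41 − 0.7) / (14.1 + 121×0.33) = 0.0872 mA.
I_C = β·I_B = 120×0.0872 = 10.5 mA, and I_E = (β+1)I_B = 10.6 mA.
V_CE = V_CC − I_C·R_C − I_E·R_E = 15 − 10.5×1 − 10.6×0.33 = 1.05 V.
V_CE = 1.05 V > 0.2 V confirms active-region operation.

I_C ≈ 10 mA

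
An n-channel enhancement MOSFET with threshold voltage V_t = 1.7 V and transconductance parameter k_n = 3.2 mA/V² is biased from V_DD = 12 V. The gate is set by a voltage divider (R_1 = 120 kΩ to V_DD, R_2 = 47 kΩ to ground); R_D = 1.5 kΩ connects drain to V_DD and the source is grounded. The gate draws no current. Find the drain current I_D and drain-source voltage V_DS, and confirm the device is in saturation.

I_D ≈ 4.5 mA, V_DS ≈ 5.2 V

V_G = V_DD·R_2/(R_1+R_2) = 12×47/167 = 3.38 V. With the source grounded, V_GS = V_G = 3.38 V.
Assume saturation: I_D = (k_n/2)(V_GS − V_t)² = (3.2/2)×(3.38 − 1.7)² = 1.6×1.68² = 4.5 mA.
V_DS = V_DD − I_D·R_D = 12 − 4.5×1.5 = 5.25 V.
Saturation requires V_DS ≥ V_GS − V_t = 1.68 V; 5.25 ≥ 1.68 ✓.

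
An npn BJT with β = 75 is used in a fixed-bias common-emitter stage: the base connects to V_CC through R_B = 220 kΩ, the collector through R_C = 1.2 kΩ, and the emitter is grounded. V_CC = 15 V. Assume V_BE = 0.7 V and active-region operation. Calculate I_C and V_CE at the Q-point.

I_C ≈ 4.9 mA, V_CE ≈ 9.2 V

Base loop: V_CC = I_B·R_B + V_BE, so I_B = (15 − 0.7)/220 kΩ = 0.065 mA.
In the active region I_C = β·I_B = 75 × 0.065 = 4.88 mA.
Collector loop: V_CE = V_CC − I_C·R_C = 15 − 4.88×1.2 = 9.15 V.
Since V_CE = 9.15 V > V_CE(sat) ≈ 0.2 V, the transistor is in the active region as assumed.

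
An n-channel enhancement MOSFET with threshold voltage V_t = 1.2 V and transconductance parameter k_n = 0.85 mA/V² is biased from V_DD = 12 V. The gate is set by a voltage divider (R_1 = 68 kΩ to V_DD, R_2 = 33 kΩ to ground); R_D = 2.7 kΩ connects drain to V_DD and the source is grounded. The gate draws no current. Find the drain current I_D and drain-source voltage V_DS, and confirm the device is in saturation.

V_G = V_DD·R_2/(R_1+R_2) = 12×33/101 = 3.92 V. With the source grounded, V_GS = V_G = 3.92 V.
Assume saturation: I_D = (k_n/2)(V_GS − V_t)² = (0.85/2)×(3.92 − 1.2)² = 0.425×2.72² = 3.15 mA.
V_DS = V_DD − I_D·R_D = 12 − 3.15×2.7 = 3.51 V.
Saturation requires V_DS ≥ V_GS − V_t = 2.72 V; 3.51 ≥ 2.72 ✓.

I_D ≈ 3.1 mA, V_DS ≈ 3.5 V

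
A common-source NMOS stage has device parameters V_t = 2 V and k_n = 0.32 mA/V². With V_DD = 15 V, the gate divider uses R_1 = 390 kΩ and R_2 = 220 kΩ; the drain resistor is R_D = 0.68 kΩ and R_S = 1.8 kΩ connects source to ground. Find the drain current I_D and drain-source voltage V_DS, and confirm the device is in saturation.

V_G = V_DD·R_2/(R_1+R_2) = 15×220/610 = 5.41 V.
Assume saturation: I_D = (k_n/2)(V_GS − V_t)² with V_GS = V_G − I_D·R_S = 5.41 − 1.8·I_D.
Substituting gives 0.518·I_D² − 2.96·I_D + 1.86 = 0, with roots I_D = 0.718 or 5 mA.
The root I_D = 5 mA gives V_GS = -3.59 V ≤ V_t, so take I_D = 0.718 mA.
Then V_GS = 4.12 V and V_DS = V_DD − I_D(R_D+R_S) = 15 − 0.718×2.48 = 13.2 V.
Saturation requires V_DS ≥ V_GS − V_t = 2.12 V; 13.2 ≥ 2.12 ✓.

I_D ≈ 0.72 mA, V_DS ≈ 13 V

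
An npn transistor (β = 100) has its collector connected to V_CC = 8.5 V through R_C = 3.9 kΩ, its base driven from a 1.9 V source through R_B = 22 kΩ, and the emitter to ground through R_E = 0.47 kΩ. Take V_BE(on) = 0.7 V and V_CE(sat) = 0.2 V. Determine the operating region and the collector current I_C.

Assume active. Base-emitter loop: I_B = (V_BB − V_BE)/(R_B + (β+1)R_E) = (1.9 − 0.7)/(22 + 101×0.47) = 0.0173 mA.
I_C = β·I_B = 100×0.0173 = 1.73 mA.
V_CE = V_CC − I_C·R_C − I_E·R_E = 8.5 − 1.73×3.9 − 1.74×0.47 = 0.943 V > V_CE(sat), so the active-region assumption holds.

active; I_C ≈ 1.7 mA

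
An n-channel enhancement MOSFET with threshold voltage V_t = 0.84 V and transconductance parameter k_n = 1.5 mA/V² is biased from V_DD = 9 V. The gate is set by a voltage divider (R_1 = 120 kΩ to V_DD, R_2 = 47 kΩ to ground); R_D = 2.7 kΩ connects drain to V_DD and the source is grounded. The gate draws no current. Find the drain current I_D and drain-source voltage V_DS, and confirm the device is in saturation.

I_D ≈ 2.1 mA, V_DS ≈ 3.2 V

V_G = V_DD·R_2/(R_1+R_2) = 9×47/167 = 2.53 V. With the source grounded, V_GS = V_G = 2.53 V.
Assume saturation: I_D = (k_n/2)(V_GS − V_t)² = (1.5/2)×(2.53 − 0.84)² = 0.75×1.69² = 2.15 mA.
V_DS = V_DD − I_D·R_D = 9 − 2.15×2.7 = 3.2 V.
Saturation requires V_DS ≥ V_GS − V_t = 1.69 V; 3.2 ≥ 1.69 ✓.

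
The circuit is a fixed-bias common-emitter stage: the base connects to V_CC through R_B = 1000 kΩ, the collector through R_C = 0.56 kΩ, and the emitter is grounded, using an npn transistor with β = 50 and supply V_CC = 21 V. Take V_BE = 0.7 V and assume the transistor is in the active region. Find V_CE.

V_CE ≈ 20 V

Base loop: V_CC = I_B·R_B + V_BE, so I_B = (21 − 0.7)/1000 kΩ = 0.0203 mA.
In the active region I_C = β·I_B = 50 × 0.0203 = 1.02 mA.
Collector loop: V_CE = V_CC − I_C·R_C = 21 − 1.02×0.56 = 20.4 V.
Since V_CE = 20.4 V > V_CE(sat) ≈ 0.2 V, the transistor is in the active region as assumed.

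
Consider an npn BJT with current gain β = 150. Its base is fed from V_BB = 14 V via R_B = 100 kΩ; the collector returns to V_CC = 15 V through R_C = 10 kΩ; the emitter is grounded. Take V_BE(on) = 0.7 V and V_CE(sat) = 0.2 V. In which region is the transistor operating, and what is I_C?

saturation; I_C ≈ 1.5 mA

Assume active: I_B = (14 − 0.7)/100 = 0.133 mA, giving I_C = β·I_B = 20 mA.
But then V_CE = 15 − 20×10 = -185 V < V_CE(sat) = 0.2 V — impossible in the active region.
So the transistor is saturated. With V_CE = 0.2 V, I_C = (V_CC − 0.2)/R_C = 14.8/10 = 1.48 mA.
Check: β·I_B = 20 mA > I_C = 1.48 mA, confirming saturation.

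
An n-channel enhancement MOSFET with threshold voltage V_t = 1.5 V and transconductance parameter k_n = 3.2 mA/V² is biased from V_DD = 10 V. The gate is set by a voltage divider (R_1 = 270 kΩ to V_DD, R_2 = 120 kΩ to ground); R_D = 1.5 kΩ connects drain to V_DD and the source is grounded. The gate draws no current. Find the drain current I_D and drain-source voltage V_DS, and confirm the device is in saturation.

V_G = V_DD·R_2/(R_1+R_2) = 10×120/390 = 3.08 V. With the source grounded, V_GS = V_G = 3.08 V.
Assume saturation: I_D = (k_n/2)(V_GS − V_t)² = (3.2/2)×(3.08 − 1.5)² = 1.6×1.58² = 3.98 mA.
V_DS = V_DD − I_D·R_D = 10 − 3.98×1.5 = 4.03 V.
Saturation requires V_DS ≥ V_GS − V_t = 1.58 V; 4.03 ≥ 1.58 ✓.

I_D ≈ 4 mA, V_DS ≈ 4 V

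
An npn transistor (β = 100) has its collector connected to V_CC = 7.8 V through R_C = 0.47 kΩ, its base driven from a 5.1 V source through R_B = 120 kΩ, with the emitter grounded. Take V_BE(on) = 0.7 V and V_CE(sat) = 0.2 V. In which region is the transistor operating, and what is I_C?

active; I_C ≈ 3.7 mA

Assume active. Base-emitter loop: I_B = (V_BB − V_BE)/R_B = (5.1 − 0.7)/120 = 0.0367 mA.
I_C = β·I_B = 100×0.0367 = 3.67 mA.
V_CE = V_CC − I_C·R_C = 7.8 − 3.67×0.47 = 6.08 V > V_CE(sat), so the active-region assumption holds.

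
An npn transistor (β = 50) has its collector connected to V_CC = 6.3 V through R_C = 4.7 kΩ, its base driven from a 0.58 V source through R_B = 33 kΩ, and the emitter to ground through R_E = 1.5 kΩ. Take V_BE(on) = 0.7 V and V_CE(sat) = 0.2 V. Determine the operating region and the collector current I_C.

cutoff; I_C ≈ 0

V_BB = 0.58 V ≤ V_BE(on) = 0.7 V, so the base-emitter junction is not forward biased.
The transistor is in cutoff: I_B = I_C = 0.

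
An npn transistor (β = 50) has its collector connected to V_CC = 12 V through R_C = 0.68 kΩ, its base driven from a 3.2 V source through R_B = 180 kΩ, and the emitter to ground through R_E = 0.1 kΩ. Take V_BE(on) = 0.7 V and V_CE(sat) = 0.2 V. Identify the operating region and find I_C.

Assume active. Base-emitter loop: I_B = (V_BB − V_BE)/(R_B + (β+1)R_E) = (3.2 − 0.7)/(180 + 51×0.1) = 0.0135 mA.
I_C = β·I_B = 50×0.0135 = 0.675 mA.
V_CE = V_CC − I_C·R_C − I_E·R_E = 12 − 0.675×0.68 − 0.689×0.1 = 11.5 V > V_CE(sat), so the active-region assumption holds.

active; I_C ≈ 0.68 mA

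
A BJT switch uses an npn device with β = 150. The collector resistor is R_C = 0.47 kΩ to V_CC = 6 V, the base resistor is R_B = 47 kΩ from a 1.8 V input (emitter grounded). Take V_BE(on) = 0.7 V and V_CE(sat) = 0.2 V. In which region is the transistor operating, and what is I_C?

Assume active. Base-emitter loop: I_B = (V_BB − V_BE)/R_B = (1.8 − 0.7)/47 = 0.0234 mA.
I_C = β·I_B = 150×0.0234 = 3.51 mA.
V_CE = V_CC − I_C·R_C = 6 − 3.51×0.47 = 4.35 V > V_CE(sat), so the active-region assumption holds.

active; I_C ≈ 3.5 mA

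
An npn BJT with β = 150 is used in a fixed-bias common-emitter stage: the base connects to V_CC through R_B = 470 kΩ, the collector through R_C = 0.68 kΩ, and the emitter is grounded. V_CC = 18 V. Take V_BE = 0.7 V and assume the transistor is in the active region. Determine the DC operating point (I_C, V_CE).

I_C ≈ 5.5 mA, V_CE ≈ 14 V

Base loop: V_CC = I_B·R_B + V_BE, so I_B = (18 − 0.7)/470 kΩ = 0.0368 mA.
In the active region I_C = β·I_B = 150 × 0.0368 = 5.52 mA.
Collector loop: V_CE = V_CC − I_C·R_C = 18 − 5.52×0.68 = 14.2 V.
Since V_CE = 14.2 V > V_CE(sat) ≈ 0.2 V, the transistor is in the active region as assumed.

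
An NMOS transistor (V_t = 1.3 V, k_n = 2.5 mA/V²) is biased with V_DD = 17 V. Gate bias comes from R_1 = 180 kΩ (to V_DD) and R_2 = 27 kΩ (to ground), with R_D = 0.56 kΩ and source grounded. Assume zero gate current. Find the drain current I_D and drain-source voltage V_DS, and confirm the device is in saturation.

I_D ≈ 1.1 mA, V_DS ≈ 16 V

V_G = V_DD·R_2/(R_1+R_2) = 17×27/207 = 2.22 V. With the source grounded, V_GS = V_G = 2.22 V.
Assume saturation: I_D = (k_n/2)(V_GS − V_t)² = (2.5/2)×(2.22 − 1.3)² = 1.25×0.917² = 1.05 mA.
V_DS = V_DD − I_D·R_D = 17 − 1.05×0.56 = 16.4 V.
Saturation requires V_DS ≥ V_GS − V_t = 0.917 V; 16.4 ≥ 0.917 ✓.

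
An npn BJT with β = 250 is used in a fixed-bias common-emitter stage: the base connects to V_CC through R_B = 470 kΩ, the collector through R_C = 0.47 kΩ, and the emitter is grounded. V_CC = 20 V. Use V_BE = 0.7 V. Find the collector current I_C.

I_C ≈ 10 mA

Base loop: V_CC = I_B·R_B + V_BE, so I_B = (20 − 0.7)/470 kΩ = 0.0411 mA.
In the active region I_C = β·I_B = 250 × 0.0411 = 10.3 mA.
Collector loop: V_CE = V_CC − I_C·R_C = 20 − 10.3×0.47 = 15.2 V.
Since V_CE = 15.2 V > V_CE(sat) ≈ 0.2 V, the transistor is in the active region as assumed.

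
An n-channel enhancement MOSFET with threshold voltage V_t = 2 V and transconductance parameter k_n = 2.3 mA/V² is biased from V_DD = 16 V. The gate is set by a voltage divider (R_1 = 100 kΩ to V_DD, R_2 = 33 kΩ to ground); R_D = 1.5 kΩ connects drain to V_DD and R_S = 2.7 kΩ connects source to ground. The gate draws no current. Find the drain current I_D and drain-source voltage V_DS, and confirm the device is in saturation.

I_D ≈ 0.49 mA, V_DS ≈ 14 V

V_G = V_DD·R_2/(R_1+R_2) = 16×33/133 = 3.97 V.
Assume saturation: I_D = (k_n/2)(V_GS − V_t)² with V_GS = V_G − I_D·R_S = 3.97 − 2.7·I_D.
Substituting gives 8.38·I_D² − 13.2·I_D + 4.46 = 0, with roots I_D = 0.488 or 1.09 mA.
The root I_D = 1.09 mA gives V_GS = 1.03 V ≤ V_t, so take I_D = 0.488 mA.
Then V_GS = 2.65 V and V_DS = V_DD − I_D(R_D+R_S) = 16 − 0.488×4.2 = 13.9 V.
Saturation requires V_DS ≥ V_GS − V_t = 0.652 V; 13.9 ≥ 0.652 ✓.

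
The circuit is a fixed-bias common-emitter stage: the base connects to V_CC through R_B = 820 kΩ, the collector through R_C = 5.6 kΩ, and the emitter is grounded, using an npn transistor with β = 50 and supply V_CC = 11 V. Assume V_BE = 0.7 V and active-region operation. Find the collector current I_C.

I_C ≈ 0.63 mA

Base loop: V_CC = I_B·R_B + V_BE, so I_B = (11 − 0.7)/820 kΩ = 0.0126 mA.
In the active region I_C = β·I_B = 50 × 0.0126 = 0.628 mA.
Collector loop: V_CE = V_CC − I_C·R_C = 11 − 0.628×5.6 = 7.48 V.
Since V_CE = 7.48 V > V_CE(sat) ≈ 0.2 V, the transistor is in the active region as assumed.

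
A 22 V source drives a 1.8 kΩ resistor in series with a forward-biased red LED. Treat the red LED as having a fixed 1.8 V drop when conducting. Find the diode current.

I ≈ 11 mA

KVL around the loop: 22 = V_D + I·R = 1.8 + I × 1.8 kΩ.
So I = (22 − 1.8) / 1.8 kΩ = 20.2 / 1.8 = 11.2 mA.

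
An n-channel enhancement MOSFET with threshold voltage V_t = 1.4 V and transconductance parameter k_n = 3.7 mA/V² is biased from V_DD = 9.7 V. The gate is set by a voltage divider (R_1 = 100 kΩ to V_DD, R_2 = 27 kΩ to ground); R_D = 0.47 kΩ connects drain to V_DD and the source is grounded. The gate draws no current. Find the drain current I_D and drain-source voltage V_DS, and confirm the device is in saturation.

I_D ≈ 0.81 mA, V_DS ≈ 9.3 V

V_G = V_DD·R_2/(R_1+R_2) = 9.7×27/127 = 2.06 V. With the source grounded, V_GS = V_G = 2.06 V.
Assume saturation: I_D = (k_n/2)(V_GS − V_t)² = (3.7/2)×(2.06 − 1.4)² = 1.85×0.662² = 0.811 mA.
V_DS = V_DD − I_D·R_D = 9.7 − 0.811×0.47 = 9.32 V.
Saturation requires V_DS ≥ V_GS − V_t = 0.662 V; 9.32 ≥ 0.662 ✓.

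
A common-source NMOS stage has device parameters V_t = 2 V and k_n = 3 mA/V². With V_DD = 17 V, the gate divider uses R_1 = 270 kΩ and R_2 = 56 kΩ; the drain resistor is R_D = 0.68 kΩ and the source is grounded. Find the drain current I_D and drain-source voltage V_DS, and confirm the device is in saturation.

V_G = V_DD·R_2/(R_1+R_2) = 17×56/326 = 2.92 V. With the source grounded, V_GS = V_G = 2.92 V.
Assume saturation: I_D = (k_n/2)(V_GS − V_t)² = (3/2)×(2.92 − 2)² = 1.5×0.92² = 1.27 mA.
V_DS = V_DD − I_D·R_D = 17 − 1.27×0.68 = 16.1 V.
Saturation requires V_DS ≥ V_GS − V_t = 0.92 V; 16.1 ≥ 0.92 ✓.

I_D ≈ 1.3 mA, V_DS ≈ 16 V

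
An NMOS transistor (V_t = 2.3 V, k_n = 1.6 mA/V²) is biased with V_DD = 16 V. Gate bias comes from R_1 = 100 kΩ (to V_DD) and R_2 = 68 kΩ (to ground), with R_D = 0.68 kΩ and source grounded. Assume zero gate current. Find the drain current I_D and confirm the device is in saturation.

I_D ≈ 14 mA

V_G = V_DD·R_2/(R_1+R_2) = 16×68/168 = 6.48 V. With the source grounded, V_GS = V_G = 6.48 V.
Assume saturation: I_D = (k_n/2)(V_GS − V_t)² = (1.6/2)×(6.48 − 2.3)² = 0.8×4.18² = 14 mA.
V_DS = V_DD − I_D·R_D = 16 − 14×0.68 = 6.51 V.
Saturation requires V_DS ≥ V_GS − V_t = 4.18 V; 6.51 ≥ 4.18 ✓.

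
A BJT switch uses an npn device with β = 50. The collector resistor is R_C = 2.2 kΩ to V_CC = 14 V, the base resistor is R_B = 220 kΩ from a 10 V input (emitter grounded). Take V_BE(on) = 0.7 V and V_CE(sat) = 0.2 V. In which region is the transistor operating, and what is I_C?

active; I_C ≈ 2.1 mA

Assume active. Base-emitter loop: I_B = (V_BB − V_BE)/R_B = (10 − 0.7)/220 = 0.0423 mA.
I_C = β·I_B = 50×0.0423 = 2.11 mA.
V_CE = V_CC − I_C·R_C = 14 − 2.11×2.2 = 9.35 V > V_CE(sat), so the active-region assumption holds.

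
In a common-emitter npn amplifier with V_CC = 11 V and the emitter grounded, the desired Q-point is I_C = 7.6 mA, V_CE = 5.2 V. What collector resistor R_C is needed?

R_C ≈ 0.76 kΩ

Collector loop: V_CC = I_C·R_C + V_CE.
R_C = (V_CC − V_CE)/I_C = (11 − 5.2)/7.6 = 0.763 kΩ.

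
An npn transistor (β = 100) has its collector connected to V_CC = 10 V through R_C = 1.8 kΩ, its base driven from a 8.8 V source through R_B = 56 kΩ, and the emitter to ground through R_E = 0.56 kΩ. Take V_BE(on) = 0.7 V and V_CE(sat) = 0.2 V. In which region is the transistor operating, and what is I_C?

Assume active: I_B = (8.8 − 0.7)/(56 + 101×0.56) = 0.072 mA, I_C = β·I_B = 7.2 mA.
Then V_CE = 10 − 7.2×1.8 − 7.27×0.56 = -7.02 V < 0.2 V — the active assumption fails.
Re-solve with V_CE = 0.2 V. KCL at the emitter: V_E/R_E = (V_BB−0.7−V_E)/R_B + (V_CC−0.2−V_E)/R_C, giving V_E = 2.37 V.
I_C = (V_CC − 0.2 − V_E)/R_C = (9.8 − 2.37)/1.8 = 4.13 mA.
Check: I_B = (8.1 − 2.37)/56 = 0.102 mA, and β·I_B = 10.2 mA > I_C, confirming saturation.

saturation; I_C ≈ 4.1 mA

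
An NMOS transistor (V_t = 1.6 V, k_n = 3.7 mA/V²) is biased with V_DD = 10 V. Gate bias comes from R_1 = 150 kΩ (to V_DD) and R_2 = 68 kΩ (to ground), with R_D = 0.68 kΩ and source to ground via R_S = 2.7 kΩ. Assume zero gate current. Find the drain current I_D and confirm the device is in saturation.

V_G = V_DD·R_2/(R_1+R_2) = 10×68/218 = 3.12 V.
Assume saturation: I_D = (k_n/2)(V_GS − V_t)² with V_GS = V_G − I_D·R_S = 3.12 − 2.7·I_D.
Substituting gives 13.5·I_D² − 16.2·I_D + 4.27 = 0, with roots I_D = 0.392 or 0.807 mA.
The root I_D = 0.807 mA gives V_GS = 0.939 V ≤ V_t, so take I_D = 0.392 mA.
Then V_GS = 2.06 V and V_DS = V_DD − I_D(R_D+R_S) = 10 − 0.392×3.38 = 8.67 V.
Saturation requires V_DS ≥ V_GS − V_t = 0.46 V; 8.67 ≥ 0.46 ✓.

I_D ≈ 0.39 mA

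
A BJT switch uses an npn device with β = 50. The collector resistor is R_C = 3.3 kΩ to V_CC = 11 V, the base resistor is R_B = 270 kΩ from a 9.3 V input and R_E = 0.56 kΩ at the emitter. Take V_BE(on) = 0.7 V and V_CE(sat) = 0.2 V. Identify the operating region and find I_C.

Assume active. Base-emitter loop: I_B = (V_BB − V_BE)/(R_B + (β+1)R_E) = (9.3 − 0.7)/(270 + 51×0.56) = 0.0288 mA.
I_C = β·I_B = 50×0.0288 = 1.44 mA.
V_CE = V_CC − I_C·R_C − I_E·R_E = 11 − 1.44×3.3 − 1.47×0.56 = 5.42 V > V_CE(sat), so the active-region assumption holds.

active; I_C ≈ 1.4 mA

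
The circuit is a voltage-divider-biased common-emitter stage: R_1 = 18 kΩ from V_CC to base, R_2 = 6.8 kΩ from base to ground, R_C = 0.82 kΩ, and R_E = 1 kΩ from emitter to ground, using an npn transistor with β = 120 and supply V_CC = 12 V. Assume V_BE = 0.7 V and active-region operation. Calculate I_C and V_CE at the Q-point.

Thevenize the base divider: V_Th = V_CC·R_2/(R_1+R_2) = 12×6.8/24.8 = 3.29 V, R_Th = R_1‖R_2 = 4.94 kΩ.
Base-emitter loop: V_Th = I_B·R_Th + V_BE + (β+1)I_B·R_E, so I_B = (3.29 − 0.7) / (4.94 + 121×1) = 0.0206 mA.
I_C = β·I_B = 120×0.0206 = 2.47 mA, and I_E = (β+1)I_B = 2.49 mA.
V_CE = V_CC − I_C·R_C − I_E·R_E = 12 − 2.47×0.82 − 2.49×1 = 7.49 V.
V_CE = 7.49 V > 0.2 V confirms active-region operation.

I_C ≈ 2.5 mA, V_CE ≈ 7.5 V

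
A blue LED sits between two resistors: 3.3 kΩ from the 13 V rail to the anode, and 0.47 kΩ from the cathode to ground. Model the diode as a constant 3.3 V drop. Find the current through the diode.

I ≈ 2.6 mA

The two resistors are in series with the diode, so KVL gives 13 = I·3.3 + 3.3 + I·0.47.
I = (13 − 3.3) / (3.3 + 0.47) kΩ = 9.7 / 3.77 = 2.57 mA.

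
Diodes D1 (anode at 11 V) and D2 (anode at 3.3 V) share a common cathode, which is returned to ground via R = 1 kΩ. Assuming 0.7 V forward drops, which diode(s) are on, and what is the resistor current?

Only D1 conducts; I_R ≈ 10 mA

Assume both conduct. Then node N would need to be at both 11−0.7 = 10.3 V and 3.3−0.7 = 2.6 V, which is impossible.
Assume only D1 conducts: V_N = 11 − 0.7 = 10.3 V, so I_R = 10.3/1 = 10.3 mA.
Check D2: its anode-to-cathode voltage is 3.3 − 10.3 = -7 V < 0.7 V, so it is off. The assumption is consistent.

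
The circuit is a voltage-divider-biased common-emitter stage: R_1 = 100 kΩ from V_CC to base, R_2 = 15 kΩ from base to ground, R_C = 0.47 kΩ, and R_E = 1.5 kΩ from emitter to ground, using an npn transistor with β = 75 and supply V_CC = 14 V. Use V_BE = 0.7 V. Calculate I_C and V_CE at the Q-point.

I_C ≈ 0.66 mA, V_CE ≈ 13 V

Thevenize the base divider: V_Th = V_CC·R_2/(R_1+R_2) = 14×15/115 = 1.83 V, R_Th = R_1‖R_2 = 13 kΩ.
Base-emitter loop: V_Th = I_B·R_Th + V_BE + (β+1)I_B·R_E, so I_B = (1.83 − 0.7) / (13 + 76×1.5) = 0.00886 mA.
I_C = β·I_B = 75×0.00886 = 0.665 mA, and I_E = (β+1)I_B = 0.674 mA.
V_CE = V_CC − I_C·R_C − I_E·R_E = 14 − 0.665×0.47 − 0.674×1.5 = 12.7 V.
V_CE = 12.7 V > 0.2 V confirms active-region operation.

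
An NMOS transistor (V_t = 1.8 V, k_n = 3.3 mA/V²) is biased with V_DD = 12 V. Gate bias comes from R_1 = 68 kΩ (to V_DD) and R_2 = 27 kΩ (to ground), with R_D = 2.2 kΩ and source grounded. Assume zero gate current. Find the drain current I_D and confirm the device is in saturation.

V_G = V_DD·R_2/(R_1+R_2) = 12×27/95 = 3.41 V. With the source grounded, V_GS = V_G = 3.41 V.
Assume saturation: I_D = (k_n/2)(V_GS − V_t)² = (3.3/2)×(3.41 − 1.8)² = 1.65×1.61² = 4.28 mA.
V_DS = V_DD − I_D·R_D = 12 − 4.28×2.2 = 2.58 V.
Saturation requires V_DS ≥ V_GS − V_t = 1.61 V; 2.58 ≥ 1.61 ✓.

I_D ≈ 4.3 mA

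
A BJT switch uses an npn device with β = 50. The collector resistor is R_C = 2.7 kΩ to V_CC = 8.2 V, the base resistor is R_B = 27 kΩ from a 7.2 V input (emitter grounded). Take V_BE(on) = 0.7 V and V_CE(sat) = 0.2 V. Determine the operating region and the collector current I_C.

Assume active: I_B = (7.2 − 0.7)/27 = 0.241 mA, giving I_C = β·I_B = 12 mA.
But then V_CE = 8.2 − 12×2.7 = -24.3 V < V_CE(sat) = 0.2 V — impossible in the active region.
So the transistor is saturated. With V_CE = 0.2 V, I_C = (V_CC − 0.2)/R_C = 8/2.7 = 2.96 mA.
Check: β·I_B = 12 mA > I_C = 2.96 mA, confirming saturation.

saturation; I_C ≈ 3 mA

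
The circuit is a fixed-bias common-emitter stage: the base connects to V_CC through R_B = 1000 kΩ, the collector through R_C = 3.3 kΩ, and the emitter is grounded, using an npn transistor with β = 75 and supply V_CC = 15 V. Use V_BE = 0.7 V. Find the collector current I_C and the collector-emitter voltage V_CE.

I_C ≈ 1.1 mA, V_CE ≈ 11 V

Base loop: V_CC = I_B·R_B + V_BE, so I_B = (15 − 0.7)/1000 kΩ = 0.0143 mA.
In the active region I_C = β·I_B = 75 × 0.0143 = 1.07 mA.
Collector loop: V_CE = V_CC − I_C·R_C = 15 − 1.07×3.3 = 11.5 V.
Since V_CE = 11.5 V > V_CE(sat) ≈ 0.2 V, the transistor is in the active region as assumed.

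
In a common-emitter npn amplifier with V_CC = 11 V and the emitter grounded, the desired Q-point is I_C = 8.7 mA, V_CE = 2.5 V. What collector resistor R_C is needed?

R_C ≈ 0.98 kΩ

Collector loop: V_CC = I_C·R_C + V_CE.
R_C = (V_CC − V_CE)/I_C = (11 − 2.5)/8.7 = 0.977 kΩ.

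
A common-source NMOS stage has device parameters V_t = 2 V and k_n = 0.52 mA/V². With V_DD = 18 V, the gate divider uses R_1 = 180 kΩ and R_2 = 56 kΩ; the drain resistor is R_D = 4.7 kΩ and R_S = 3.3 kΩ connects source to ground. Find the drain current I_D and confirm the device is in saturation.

V_G = V_DD·R_2/(R_1+R_2) = 18×56/236 = 4.27 V.
Assume saturation: I_D = (k_n/2)(V_GS − V_t)² with V_GS = V_G − I_D·R_S = 4.27 − 3.3·I_D.
Substituting gives 2.83·I_D² − 4.9·I_D + 1.34 = 0, with roots I_D = 0.341 or 1.39 mA.
The root I_D = 1.39 mA gives V_GS = -0.311 V ≤ V_t, so take I_D = 0.341 mA.
Then V_GS = 3.15 V and V_DS = V_DD − I_D(R_D+R_S) = 18 − 0.341×8 = 15.3 V.
Saturation requires V_DS ≥ V_GS − V_t = 1.15 V; 15.3 ≥ 1.15 ✓.

I_D ≈ 0.34 mA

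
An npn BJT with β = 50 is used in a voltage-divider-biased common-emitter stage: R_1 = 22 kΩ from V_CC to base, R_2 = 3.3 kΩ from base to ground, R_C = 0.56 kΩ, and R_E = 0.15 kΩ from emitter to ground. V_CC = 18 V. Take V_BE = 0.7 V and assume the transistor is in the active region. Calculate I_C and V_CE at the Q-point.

I_C ≈ 7.8 mA, V_CE ≈ 12 V

Thevenize the base divider: V_Th = V_CC·R_2/(R_1+R_2) = 18×3.3/25.3 = 2.35 V, R_Th = R_1‖R_2 = 2.87 kΩ.
Base-emitter loop: V_Th = I_B·R_Th + V_BE + (β+1)I_B·R_E, so I_B = (2.35 − 0.7) / (2.87 + 51×0.15) = 0.157 mA.
I_C = β·I_B = 50×0.157 = 7.83 mA, and I_E = (β+1)I_B = 7.99 mA.
V_CE = V_CC − I_C·R_C − I_E·R_E = 18 − 7.83×0.56 − 7.99×0.15 = 12.4 V.
V_CE = 12.4 V > 0.2 V confirms active-region operation.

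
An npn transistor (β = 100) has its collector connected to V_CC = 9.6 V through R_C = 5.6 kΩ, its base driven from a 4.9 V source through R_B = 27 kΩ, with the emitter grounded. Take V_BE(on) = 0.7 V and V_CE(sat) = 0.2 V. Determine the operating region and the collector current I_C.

Assume active: I_B = (4.9 − 0.7)/27 = 0.156 mA, giving I_C = β·I_B = 15.6 mA.
But then V_CE = 9.6 − 15.6×5.6 = -77.5 V < V_CE(sat) = 0.2 V — impossible in the active region.
So the transistor is saturated. With V_CE = 0.2 V, I_C = (V_CC − 0.2)/R_C = 9.4/5.6 = 1.68 mA.
Check: β·I_B = 15.6 mA > I_C = 1.68 mA, confirming saturation.

saturation; I_C ≈ 1.7 mA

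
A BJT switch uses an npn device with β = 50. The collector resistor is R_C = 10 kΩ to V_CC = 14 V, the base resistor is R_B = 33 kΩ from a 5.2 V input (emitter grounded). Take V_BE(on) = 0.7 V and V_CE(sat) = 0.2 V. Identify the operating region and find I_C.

Assume active: I_B = (5.2 − 0.7)/33 = 0.136 mA, giving I_C = β·I_B = 6.82 mA.
But then V_CE = 14 − 6.82×10 = -54.2 V < V_CE(sat) = 0.2 V — impossible in the active region.
So the transistor is saturated. With V_CE = 0.2 V, I_C = (V_CC − 0.2)/R_C = 13.8/10 = 1.38 mA.
Check: β·I_B = 6.82 mA > I_C = 1.38 mA, confirming saturation.

saturation; I_C ≈ 1.4 mA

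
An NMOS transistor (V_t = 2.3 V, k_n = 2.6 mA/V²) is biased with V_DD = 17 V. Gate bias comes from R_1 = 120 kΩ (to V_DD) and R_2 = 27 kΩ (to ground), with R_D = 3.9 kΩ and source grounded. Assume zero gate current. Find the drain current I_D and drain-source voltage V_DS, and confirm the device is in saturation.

V_G = V_DD·R_2/(R_1+R_2) = 17×27/147 = 3.12 V. With the source grounded, V_GS = V_G = 3.12 V.
Assume saturation: I_D = (k_n/2)(V_GS − V_t)² = (2.6/2)×(3.12 − 2.3)² = 1.3×0.822² = 0.879 mA.
V_DS = V_DD − I_D·R_D = 17 − 0.879×3.9 = 13.6 V.
Saturation requires V_DS ≥ V_GS − V_t = 0.822 V; 13.6 ≥ 0.822 ✓.

I_D ≈ 0.88 mA, V_DS ≈ 14 V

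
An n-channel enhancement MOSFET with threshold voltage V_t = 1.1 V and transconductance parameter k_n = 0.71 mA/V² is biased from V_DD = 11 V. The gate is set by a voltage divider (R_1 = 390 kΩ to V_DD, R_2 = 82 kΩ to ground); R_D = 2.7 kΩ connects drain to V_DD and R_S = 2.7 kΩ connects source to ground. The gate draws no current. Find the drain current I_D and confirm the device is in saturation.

I_D ≈ 0.1 mA

V_G = V_DD·R_2/(R_1+R_2) = 11×82/472 = 1.91 V.
Assume saturation: I_D = (k_n/2)(V_GS − V_t)² with V_GS = V_G − I_D·R_S = 1.91 − 2.7·I_D.
Substituting gives 2.59·I_D² − 2.55·I_D + 0.234 = 0, with roots I_D = 0.102 or 0.885 mA.
The root I_D = 0.885 mA gives V_GS = -0.479 V ≤ V_t, so take I_D = 0.102 mA.
Then V_GS = 1.64 V and V_DS = V_DD − I_D(R_D+R_S) = 11 − 0.102×5.4 = 10.4 V.
Saturation requires V_DS ≥ V_GS − V_t = 0.536 V; 10.4 ≥ 0.536 ✓.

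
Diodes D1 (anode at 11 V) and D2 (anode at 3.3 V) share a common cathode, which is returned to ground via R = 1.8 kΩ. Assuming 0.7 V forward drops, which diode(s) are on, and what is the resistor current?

Only D1 conducts; I_R ≈ 5.7 mA

Assume both conduct. Then node N would need to be at both 11−0.7 = 10.3 V and 3.3−0.7 = 2.6 V, which is impossible.
Assume only D1 conducts: V_N = 11 − 0.7 = 10.3 V, so I_R = 10.3/1.8 = 5.72 mA.
Check D2: its anode-to-cathode voltage is 3.3 − 10.3 = -7 V < 0.7 V, so it is off. The assumption is consistent.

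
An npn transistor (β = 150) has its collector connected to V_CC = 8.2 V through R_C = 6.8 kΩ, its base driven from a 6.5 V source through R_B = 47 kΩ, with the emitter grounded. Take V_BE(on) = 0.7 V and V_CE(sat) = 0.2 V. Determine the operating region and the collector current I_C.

Assume active: I_B = (6.5 − 0.7)/47 = 0.123 mA, giving I_C = β·I_B = 18.5 mA.
But then V_CE = 8.2 − 18.5×6.8 = -118 V < V_CE(sat) = 0.2 V — impossible in the active region.
So the transistor is saturated. With V_CE = 0.2 V, I_C = (V_CC − 0.2)/R_C = 8/6.8 = 1.18 mA.
Check: β·I_B = 18.5 mA > I_C = 1.18 mA, confirming saturation.

saturation; I_C ≈ 1.2 mA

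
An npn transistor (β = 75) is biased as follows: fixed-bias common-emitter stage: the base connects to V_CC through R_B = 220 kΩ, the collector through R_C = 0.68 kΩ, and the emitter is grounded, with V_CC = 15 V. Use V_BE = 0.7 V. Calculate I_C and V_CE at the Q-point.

I_C ≈ 4.9 mA, V_CE ≈ 12 V

Base loop: V_CC = I_B·R_B + V_BE, so I_B = (15 − 0.7)/220 kΩ = 0.065 mA.
In the active region I_C = β·I_B = 75 × 0.065 = 4.88 mA.
Collector loop: V_CE = V_CC − I_C·R_C = 15 − 4.88×0.68 = 11.7 V.
Since V_CE = 11.7 V > V_CE(sat) ≈ 0.2 V, the transistor is in the active region as assumed.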